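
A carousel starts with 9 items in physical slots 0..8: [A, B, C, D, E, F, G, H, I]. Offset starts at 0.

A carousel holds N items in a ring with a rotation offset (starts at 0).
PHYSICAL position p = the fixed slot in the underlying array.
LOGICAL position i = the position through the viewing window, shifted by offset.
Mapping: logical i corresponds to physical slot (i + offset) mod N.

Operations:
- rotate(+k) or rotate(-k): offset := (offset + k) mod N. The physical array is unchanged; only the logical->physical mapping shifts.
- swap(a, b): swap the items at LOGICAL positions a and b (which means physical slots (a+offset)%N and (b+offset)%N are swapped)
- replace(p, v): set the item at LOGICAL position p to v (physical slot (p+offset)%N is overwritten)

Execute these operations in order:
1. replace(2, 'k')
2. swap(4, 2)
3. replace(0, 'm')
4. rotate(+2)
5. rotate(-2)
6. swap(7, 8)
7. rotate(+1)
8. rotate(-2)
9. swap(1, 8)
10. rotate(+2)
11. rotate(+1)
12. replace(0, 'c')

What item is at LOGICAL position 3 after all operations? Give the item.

After op 1 (replace(2, 'k')): offset=0, physical=[A,B,k,D,E,F,G,H,I], logical=[A,B,k,D,E,F,G,H,I]
After op 2 (swap(4, 2)): offset=0, physical=[A,B,E,D,k,F,G,H,I], logical=[A,B,E,D,k,F,G,H,I]
After op 3 (replace(0, 'm')): offset=0, physical=[m,B,E,D,k,F,G,H,I], logical=[m,B,E,D,k,F,G,H,I]
After op 4 (rotate(+2)): offset=2, physical=[m,B,E,D,k,F,G,H,I], logical=[E,D,k,F,G,H,I,m,B]
After op 5 (rotate(-2)): offset=0, physical=[m,B,E,D,k,F,G,H,I], logical=[m,B,E,D,k,F,G,H,I]
After op 6 (swap(7, 8)): offset=0, physical=[m,B,E,D,k,F,G,I,H], logical=[m,B,E,D,k,F,G,I,H]
After op 7 (rotate(+1)): offset=1, physical=[m,B,E,D,k,F,G,I,H], logical=[B,E,D,k,F,G,I,H,m]
After op 8 (rotate(-2)): offset=8, physical=[m,B,E,D,k,F,G,I,H], logical=[H,m,B,E,D,k,F,G,I]
After op 9 (swap(1, 8)): offset=8, physical=[I,B,E,D,k,F,G,m,H], logical=[H,I,B,E,D,k,F,G,m]
After op 10 (rotate(+2)): offset=1, physical=[I,B,E,D,k,F,G,m,H], logical=[B,E,D,k,F,G,m,H,I]
After op 11 (rotate(+1)): offset=2, physical=[I,B,E,D,k,F,G,m,H], logical=[E,D,k,F,G,m,H,I,B]
After op 12 (replace(0, 'c')): offset=2, physical=[I,B,c,D,k,F,G,m,H], logical=[c,D,k,F,G,m,H,I,B]

Answer: F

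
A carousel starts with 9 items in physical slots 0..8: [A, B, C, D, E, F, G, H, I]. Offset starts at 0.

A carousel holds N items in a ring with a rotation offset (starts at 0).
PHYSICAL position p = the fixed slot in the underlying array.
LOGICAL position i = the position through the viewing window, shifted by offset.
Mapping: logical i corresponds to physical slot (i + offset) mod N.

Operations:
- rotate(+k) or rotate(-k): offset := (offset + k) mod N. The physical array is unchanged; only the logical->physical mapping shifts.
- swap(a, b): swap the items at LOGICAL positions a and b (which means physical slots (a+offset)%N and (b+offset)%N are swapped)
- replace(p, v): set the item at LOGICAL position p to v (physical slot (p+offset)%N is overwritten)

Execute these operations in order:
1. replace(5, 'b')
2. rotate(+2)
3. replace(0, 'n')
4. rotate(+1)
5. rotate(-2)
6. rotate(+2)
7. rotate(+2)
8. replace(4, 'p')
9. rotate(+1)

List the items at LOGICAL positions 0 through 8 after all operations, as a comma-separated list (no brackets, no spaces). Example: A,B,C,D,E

After op 1 (replace(5, 'b')): offset=0, physical=[A,B,C,D,E,b,G,H,I], logical=[A,B,C,D,E,b,G,H,I]
After op 2 (rotate(+2)): offset=2, physical=[A,B,C,D,E,b,G,H,I], logical=[C,D,E,b,G,H,I,A,B]
After op 3 (replace(0, 'n')): offset=2, physical=[A,B,n,D,E,b,G,H,I], logical=[n,D,E,b,G,H,I,A,B]
After op 4 (rotate(+1)): offset=3, physical=[A,B,n,D,E,b,G,H,I], logical=[D,E,b,G,H,I,A,B,n]
After op 5 (rotate(-2)): offset=1, physical=[A,B,n,D,E,b,G,H,I], logical=[B,n,D,E,b,G,H,I,A]
After op 6 (rotate(+2)): offset=3, physical=[A,B,n,D,E,b,G,H,I], logical=[D,E,b,G,H,I,A,B,n]
After op 7 (rotate(+2)): offset=5, physical=[A,B,n,D,E,b,G,H,I], logical=[b,G,H,I,A,B,n,D,E]
After op 8 (replace(4, 'p')): offset=5, physical=[p,B,n,D,E,b,G,H,I], logical=[b,G,H,I,p,B,n,D,E]
After op 9 (rotate(+1)): offset=6, physical=[p,B,n,D,E,b,G,H,I], logical=[G,H,I,p,B,n,D,E,b]

Answer: G,H,I,p,B,n,D,E,b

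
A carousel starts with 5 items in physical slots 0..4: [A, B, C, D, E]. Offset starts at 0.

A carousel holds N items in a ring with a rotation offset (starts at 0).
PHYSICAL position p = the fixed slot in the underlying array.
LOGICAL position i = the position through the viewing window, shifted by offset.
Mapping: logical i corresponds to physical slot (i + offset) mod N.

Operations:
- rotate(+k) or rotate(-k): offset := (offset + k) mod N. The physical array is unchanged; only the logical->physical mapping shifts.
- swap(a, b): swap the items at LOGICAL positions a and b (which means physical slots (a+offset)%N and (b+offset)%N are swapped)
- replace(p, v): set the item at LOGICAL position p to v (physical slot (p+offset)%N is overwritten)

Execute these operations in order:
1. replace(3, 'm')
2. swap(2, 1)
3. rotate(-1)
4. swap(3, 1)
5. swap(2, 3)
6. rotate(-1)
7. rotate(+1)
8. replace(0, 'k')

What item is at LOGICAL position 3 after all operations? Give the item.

After op 1 (replace(3, 'm')): offset=0, physical=[A,B,C,m,E], logical=[A,B,C,m,E]
After op 2 (swap(2, 1)): offset=0, physical=[A,C,B,m,E], logical=[A,C,B,m,E]
After op 3 (rotate(-1)): offset=4, physical=[A,C,B,m,E], logical=[E,A,C,B,m]
After op 4 (swap(3, 1)): offset=4, physical=[B,C,A,m,E], logical=[E,B,C,A,m]
After op 5 (swap(2, 3)): offset=4, physical=[B,A,C,m,E], logical=[E,B,A,C,m]
After op 6 (rotate(-1)): offset=3, physical=[B,A,C,m,E], logical=[m,E,B,A,C]
After op 7 (rotate(+1)): offset=4, physical=[B,A,C,m,E], logical=[E,B,A,C,m]
After op 8 (replace(0, 'k')): offset=4, physical=[B,A,C,m,k], logical=[k,B,A,C,m]

Answer: C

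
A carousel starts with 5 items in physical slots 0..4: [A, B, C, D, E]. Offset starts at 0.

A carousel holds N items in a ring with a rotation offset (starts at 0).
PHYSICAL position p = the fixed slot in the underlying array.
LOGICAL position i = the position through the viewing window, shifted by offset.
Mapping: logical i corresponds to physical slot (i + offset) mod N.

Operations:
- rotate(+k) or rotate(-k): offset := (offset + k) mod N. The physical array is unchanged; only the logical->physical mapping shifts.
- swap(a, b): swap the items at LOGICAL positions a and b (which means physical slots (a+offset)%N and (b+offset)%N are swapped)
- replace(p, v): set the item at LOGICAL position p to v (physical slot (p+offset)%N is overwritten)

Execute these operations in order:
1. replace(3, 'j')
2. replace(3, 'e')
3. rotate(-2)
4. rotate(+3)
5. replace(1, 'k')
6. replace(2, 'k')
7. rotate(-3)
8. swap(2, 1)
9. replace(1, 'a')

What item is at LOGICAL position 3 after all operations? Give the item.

After op 1 (replace(3, 'j')): offset=0, physical=[A,B,C,j,E], logical=[A,B,C,j,E]
After op 2 (replace(3, 'e')): offset=0, physical=[A,B,C,e,E], logical=[A,B,C,e,E]
After op 3 (rotate(-2)): offset=3, physical=[A,B,C,e,E], logical=[e,E,A,B,C]
After op 4 (rotate(+3)): offset=1, physical=[A,B,C,e,E], logical=[B,C,e,E,A]
After op 5 (replace(1, 'k')): offset=1, physical=[A,B,k,e,E], logical=[B,k,e,E,A]
After op 6 (replace(2, 'k')): offset=1, physical=[A,B,k,k,E], logical=[B,k,k,E,A]
After op 7 (rotate(-3)): offset=3, physical=[A,B,k,k,E], logical=[k,E,A,B,k]
After op 8 (swap(2, 1)): offset=3, physical=[E,B,k,k,A], logical=[k,A,E,B,k]
After op 9 (replace(1, 'a')): offset=3, physical=[E,B,k,k,a], logical=[k,a,E,B,k]

Answer: B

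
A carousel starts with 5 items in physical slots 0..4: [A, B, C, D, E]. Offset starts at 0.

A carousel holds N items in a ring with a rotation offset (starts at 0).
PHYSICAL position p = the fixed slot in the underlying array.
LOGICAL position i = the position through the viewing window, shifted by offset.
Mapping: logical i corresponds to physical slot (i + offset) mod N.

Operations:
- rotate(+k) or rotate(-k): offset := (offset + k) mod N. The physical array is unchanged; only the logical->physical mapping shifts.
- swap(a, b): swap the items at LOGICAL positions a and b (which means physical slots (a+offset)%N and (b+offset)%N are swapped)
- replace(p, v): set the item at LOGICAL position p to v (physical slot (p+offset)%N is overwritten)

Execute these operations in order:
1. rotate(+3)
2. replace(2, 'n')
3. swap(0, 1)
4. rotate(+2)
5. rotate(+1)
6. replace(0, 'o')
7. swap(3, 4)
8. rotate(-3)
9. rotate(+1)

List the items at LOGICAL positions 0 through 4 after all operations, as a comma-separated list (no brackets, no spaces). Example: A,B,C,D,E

After op 1 (rotate(+3)): offset=3, physical=[A,B,C,D,E], logical=[D,E,A,B,C]
After op 2 (replace(2, 'n')): offset=3, physical=[n,B,C,D,E], logical=[D,E,n,B,C]
After op 3 (swap(0, 1)): offset=3, physical=[n,B,C,E,D], logical=[E,D,n,B,C]
After op 4 (rotate(+2)): offset=0, physical=[n,B,C,E,D], logical=[n,B,C,E,D]
After op 5 (rotate(+1)): offset=1, physical=[n,B,C,E,D], logical=[B,C,E,D,n]
After op 6 (replace(0, 'o')): offset=1, physical=[n,o,C,E,D], logical=[o,C,E,D,n]
After op 7 (swap(3, 4)): offset=1, physical=[D,o,C,E,n], logical=[o,C,E,n,D]
After op 8 (rotate(-3)): offset=3, physical=[D,o,C,E,n], logical=[E,n,D,o,C]
After op 9 (rotate(+1)): offset=4, physical=[D,o,C,E,n], logical=[n,D,o,C,E]

Answer: n,D,o,C,E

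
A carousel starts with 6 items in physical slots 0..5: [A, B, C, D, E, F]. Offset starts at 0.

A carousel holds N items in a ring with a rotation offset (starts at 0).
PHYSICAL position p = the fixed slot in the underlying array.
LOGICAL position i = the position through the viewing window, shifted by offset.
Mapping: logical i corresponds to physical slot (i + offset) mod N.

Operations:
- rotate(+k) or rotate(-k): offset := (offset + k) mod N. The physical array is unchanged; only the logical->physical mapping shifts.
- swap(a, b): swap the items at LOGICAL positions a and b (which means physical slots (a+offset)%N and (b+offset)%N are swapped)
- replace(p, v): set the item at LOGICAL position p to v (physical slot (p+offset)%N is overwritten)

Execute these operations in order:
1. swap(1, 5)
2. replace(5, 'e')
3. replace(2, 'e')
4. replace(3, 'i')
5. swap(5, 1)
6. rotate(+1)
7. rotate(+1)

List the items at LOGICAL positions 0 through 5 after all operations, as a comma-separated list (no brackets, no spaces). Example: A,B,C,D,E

After op 1 (swap(1, 5)): offset=0, physical=[A,F,C,D,E,B], logical=[A,F,C,D,E,B]
After op 2 (replace(5, 'e')): offset=0, physical=[A,F,C,D,E,e], logical=[A,F,C,D,E,e]
After op 3 (replace(2, 'e')): offset=0, physical=[A,F,e,D,E,e], logical=[A,F,e,D,E,e]
After op 4 (replace(3, 'i')): offset=0, physical=[A,F,e,i,E,e], logical=[A,F,e,i,E,e]
After op 5 (swap(5, 1)): offset=0, physical=[A,e,e,i,E,F], logical=[A,e,e,i,E,F]
After op 6 (rotate(+1)): offset=1, physical=[A,e,e,i,E,F], logical=[e,e,i,E,F,A]
After op 7 (rotate(+1)): offset=2, physical=[A,e,e,i,E,F], logical=[e,i,E,F,A,e]

Answer: e,i,E,F,A,e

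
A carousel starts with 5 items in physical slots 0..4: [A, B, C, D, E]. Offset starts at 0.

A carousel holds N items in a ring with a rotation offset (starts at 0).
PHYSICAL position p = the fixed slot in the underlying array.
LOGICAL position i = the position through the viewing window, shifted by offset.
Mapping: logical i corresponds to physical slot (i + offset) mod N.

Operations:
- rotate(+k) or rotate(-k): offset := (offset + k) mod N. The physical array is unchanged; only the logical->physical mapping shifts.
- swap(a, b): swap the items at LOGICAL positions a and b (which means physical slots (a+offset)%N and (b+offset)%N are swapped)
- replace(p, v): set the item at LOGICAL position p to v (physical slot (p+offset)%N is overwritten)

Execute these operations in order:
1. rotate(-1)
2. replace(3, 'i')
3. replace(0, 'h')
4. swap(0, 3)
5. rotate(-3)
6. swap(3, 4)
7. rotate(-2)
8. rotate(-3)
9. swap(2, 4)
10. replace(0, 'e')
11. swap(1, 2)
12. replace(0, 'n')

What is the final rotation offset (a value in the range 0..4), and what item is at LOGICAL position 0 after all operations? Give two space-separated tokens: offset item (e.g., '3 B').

After op 1 (rotate(-1)): offset=4, physical=[A,B,C,D,E], logical=[E,A,B,C,D]
After op 2 (replace(3, 'i')): offset=4, physical=[A,B,i,D,E], logical=[E,A,B,i,D]
After op 3 (replace(0, 'h')): offset=4, physical=[A,B,i,D,h], logical=[h,A,B,i,D]
After op 4 (swap(0, 3)): offset=4, physical=[A,B,h,D,i], logical=[i,A,B,h,D]
After op 5 (rotate(-3)): offset=1, physical=[A,B,h,D,i], logical=[B,h,D,i,A]
After op 6 (swap(3, 4)): offset=1, physical=[i,B,h,D,A], logical=[B,h,D,A,i]
After op 7 (rotate(-2)): offset=4, physical=[i,B,h,D,A], logical=[A,i,B,h,D]
After op 8 (rotate(-3)): offset=1, physical=[i,B,h,D,A], logical=[B,h,D,A,i]
After op 9 (swap(2, 4)): offset=1, physical=[D,B,h,i,A], logical=[B,h,i,A,D]
After op 10 (replace(0, 'e')): offset=1, physical=[D,e,h,i,A], logical=[e,h,i,A,D]
After op 11 (swap(1, 2)): offset=1, physical=[D,e,i,h,A], logical=[e,i,h,A,D]
After op 12 (replace(0, 'n')): offset=1, physical=[D,n,i,h,A], logical=[n,i,h,A,D]

Answer: 1 n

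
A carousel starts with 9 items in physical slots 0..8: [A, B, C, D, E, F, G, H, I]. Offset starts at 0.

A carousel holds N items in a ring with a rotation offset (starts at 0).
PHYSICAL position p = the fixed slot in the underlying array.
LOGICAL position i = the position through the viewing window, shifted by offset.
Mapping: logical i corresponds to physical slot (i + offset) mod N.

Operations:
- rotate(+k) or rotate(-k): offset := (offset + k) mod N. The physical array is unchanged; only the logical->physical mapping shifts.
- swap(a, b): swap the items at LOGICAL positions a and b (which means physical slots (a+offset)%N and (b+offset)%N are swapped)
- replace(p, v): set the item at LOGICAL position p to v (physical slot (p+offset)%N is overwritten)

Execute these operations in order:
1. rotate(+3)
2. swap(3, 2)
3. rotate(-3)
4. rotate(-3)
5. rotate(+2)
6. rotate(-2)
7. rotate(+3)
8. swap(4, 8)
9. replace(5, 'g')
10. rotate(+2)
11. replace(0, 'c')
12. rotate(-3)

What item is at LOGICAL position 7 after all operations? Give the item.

After op 1 (rotate(+3)): offset=3, physical=[A,B,C,D,E,F,G,H,I], logical=[D,E,F,G,H,I,A,B,C]
After op 2 (swap(3, 2)): offset=3, physical=[A,B,C,D,E,G,F,H,I], logical=[D,E,G,F,H,I,A,B,C]
After op 3 (rotate(-3)): offset=0, physical=[A,B,C,D,E,G,F,H,I], logical=[A,B,C,D,E,G,F,H,I]
After op 4 (rotate(-3)): offset=6, physical=[A,B,C,D,E,G,F,H,I], logical=[F,H,I,A,B,C,D,E,G]
After op 5 (rotate(+2)): offset=8, physical=[A,B,C,D,E,G,F,H,I], logical=[I,A,B,C,D,E,G,F,H]
After op 6 (rotate(-2)): offset=6, physical=[A,B,C,D,E,G,F,H,I], logical=[F,H,I,A,B,C,D,E,G]
After op 7 (rotate(+3)): offset=0, physical=[A,B,C,D,E,G,F,H,I], logical=[A,B,C,D,E,G,F,H,I]
After op 8 (swap(4, 8)): offset=0, physical=[A,B,C,D,I,G,F,H,E], logical=[A,B,C,D,I,G,F,H,E]
After op 9 (replace(5, 'g')): offset=0, physical=[A,B,C,D,I,g,F,H,E], logical=[A,B,C,D,I,g,F,H,E]
After op 10 (rotate(+2)): offset=2, physical=[A,B,C,D,I,g,F,H,E], logical=[C,D,I,g,F,H,E,A,B]
After op 11 (replace(0, 'c')): offset=2, physical=[A,B,c,D,I,g,F,H,E], logical=[c,D,I,g,F,H,E,A,B]
After op 12 (rotate(-3)): offset=8, physical=[A,B,c,D,I,g,F,H,E], logical=[E,A,B,c,D,I,g,F,H]

Answer: F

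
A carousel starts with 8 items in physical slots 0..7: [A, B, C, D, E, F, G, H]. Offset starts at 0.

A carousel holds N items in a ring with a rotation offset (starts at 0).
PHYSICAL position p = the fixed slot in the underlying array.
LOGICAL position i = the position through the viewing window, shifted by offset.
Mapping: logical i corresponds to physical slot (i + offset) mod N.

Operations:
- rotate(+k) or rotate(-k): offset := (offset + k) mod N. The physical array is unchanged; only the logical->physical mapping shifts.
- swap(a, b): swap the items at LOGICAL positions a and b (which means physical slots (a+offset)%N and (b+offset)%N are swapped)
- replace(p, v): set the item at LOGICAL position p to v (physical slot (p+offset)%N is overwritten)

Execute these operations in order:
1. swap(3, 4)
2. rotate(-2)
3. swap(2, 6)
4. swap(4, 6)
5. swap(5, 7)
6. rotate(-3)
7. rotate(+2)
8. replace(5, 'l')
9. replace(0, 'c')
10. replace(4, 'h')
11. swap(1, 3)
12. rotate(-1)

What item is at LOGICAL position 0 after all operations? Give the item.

Answer: C

Derivation:
After op 1 (swap(3, 4)): offset=0, physical=[A,B,C,E,D,F,G,H], logical=[A,B,C,E,D,F,G,H]
After op 2 (rotate(-2)): offset=6, physical=[A,B,C,E,D,F,G,H], logical=[G,H,A,B,C,E,D,F]
After op 3 (swap(2, 6)): offset=6, physical=[D,B,C,E,A,F,G,H], logical=[G,H,D,B,C,E,A,F]
After op 4 (swap(4, 6)): offset=6, physical=[D,B,A,E,C,F,G,H], logical=[G,H,D,B,A,E,C,F]
After op 5 (swap(5, 7)): offset=6, physical=[D,B,A,F,C,E,G,H], logical=[G,H,D,B,A,F,C,E]
After op 6 (rotate(-3)): offset=3, physical=[D,B,A,F,C,E,G,H], logical=[F,C,E,G,H,D,B,A]
After op 7 (rotate(+2)): offset=5, physical=[D,B,A,F,C,E,G,H], logical=[E,G,H,D,B,A,F,C]
After op 8 (replace(5, 'l')): offset=5, physical=[D,B,l,F,C,E,G,H], logical=[E,G,H,D,B,l,F,C]
After op 9 (replace(0, 'c')): offset=5, physical=[D,B,l,F,C,c,G,H], logical=[c,G,H,D,B,l,F,C]
After op 10 (replace(4, 'h')): offset=5, physical=[D,h,l,F,C,c,G,H], logical=[c,G,H,D,h,l,F,C]
After op 11 (swap(1, 3)): offset=5, physical=[G,h,l,F,C,c,D,H], logical=[c,D,H,G,h,l,F,C]
After op 12 (rotate(-1)): offset=4, physical=[G,h,l,F,C,c,D,H], logical=[C,c,D,H,G,h,l,F]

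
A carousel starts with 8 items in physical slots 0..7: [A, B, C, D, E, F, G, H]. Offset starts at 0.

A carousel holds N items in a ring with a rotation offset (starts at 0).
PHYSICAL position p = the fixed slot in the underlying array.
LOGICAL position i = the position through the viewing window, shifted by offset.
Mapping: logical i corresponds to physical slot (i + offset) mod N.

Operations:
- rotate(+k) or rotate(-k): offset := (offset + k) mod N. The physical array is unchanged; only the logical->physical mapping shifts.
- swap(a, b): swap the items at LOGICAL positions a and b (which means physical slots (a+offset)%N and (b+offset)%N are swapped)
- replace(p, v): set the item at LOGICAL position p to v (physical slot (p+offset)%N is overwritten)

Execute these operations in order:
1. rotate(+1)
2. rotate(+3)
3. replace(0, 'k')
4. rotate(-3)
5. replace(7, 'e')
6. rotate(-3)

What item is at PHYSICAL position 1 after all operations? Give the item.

After op 1 (rotate(+1)): offset=1, physical=[A,B,C,D,E,F,G,H], logical=[B,C,D,E,F,G,H,A]
After op 2 (rotate(+3)): offset=4, physical=[A,B,C,D,E,F,G,H], logical=[E,F,G,H,A,B,C,D]
After op 3 (replace(0, 'k')): offset=4, physical=[A,B,C,D,k,F,G,H], logical=[k,F,G,H,A,B,C,D]
After op 4 (rotate(-3)): offset=1, physical=[A,B,C,D,k,F,G,H], logical=[B,C,D,k,F,G,H,A]
After op 5 (replace(7, 'e')): offset=1, physical=[e,B,C,D,k,F,G,H], logical=[B,C,D,k,F,G,H,e]
After op 6 (rotate(-3)): offset=6, physical=[e,B,C,D,k,F,G,H], logical=[G,H,e,B,C,D,k,F]

Answer: B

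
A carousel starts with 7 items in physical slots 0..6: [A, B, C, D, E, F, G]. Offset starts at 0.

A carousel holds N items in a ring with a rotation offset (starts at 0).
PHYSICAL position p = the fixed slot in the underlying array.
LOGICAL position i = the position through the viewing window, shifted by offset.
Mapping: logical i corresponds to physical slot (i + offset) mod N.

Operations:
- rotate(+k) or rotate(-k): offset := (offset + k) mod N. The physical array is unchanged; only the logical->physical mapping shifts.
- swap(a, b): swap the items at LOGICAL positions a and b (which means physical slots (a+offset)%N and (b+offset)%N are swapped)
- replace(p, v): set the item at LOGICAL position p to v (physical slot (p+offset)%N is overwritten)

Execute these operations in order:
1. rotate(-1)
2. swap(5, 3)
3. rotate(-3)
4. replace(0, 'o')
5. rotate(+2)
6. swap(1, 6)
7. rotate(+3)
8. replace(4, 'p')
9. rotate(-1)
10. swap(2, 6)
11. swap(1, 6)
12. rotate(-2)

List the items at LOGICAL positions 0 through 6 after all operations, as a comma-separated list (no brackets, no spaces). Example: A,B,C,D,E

After op 1 (rotate(-1)): offset=6, physical=[A,B,C,D,E,F,G], logical=[G,A,B,C,D,E,F]
After op 2 (swap(5, 3)): offset=6, physical=[A,B,E,D,C,F,G], logical=[G,A,B,E,D,C,F]
After op 3 (rotate(-3)): offset=3, physical=[A,B,E,D,C,F,G], logical=[D,C,F,G,A,B,E]
After op 4 (replace(0, 'o')): offset=3, physical=[A,B,E,o,C,F,G], logical=[o,C,F,G,A,B,E]
After op 5 (rotate(+2)): offset=5, physical=[A,B,E,o,C,F,G], logical=[F,G,A,B,E,o,C]
After op 6 (swap(1, 6)): offset=5, physical=[A,B,E,o,G,F,C], logical=[F,C,A,B,E,o,G]
After op 7 (rotate(+3)): offset=1, physical=[A,B,E,o,G,F,C], logical=[B,E,o,G,F,C,A]
After op 8 (replace(4, 'p')): offset=1, physical=[A,B,E,o,G,p,C], logical=[B,E,o,G,p,C,A]
After op 9 (rotate(-1)): offset=0, physical=[A,B,E,o,G,p,C], logical=[A,B,E,o,G,p,C]
After op 10 (swap(2, 6)): offset=0, physical=[A,B,C,o,G,p,E], logical=[A,B,C,o,G,p,E]
After op 11 (swap(1, 6)): offset=0, physical=[A,E,C,o,G,p,B], logical=[A,E,C,o,G,p,B]
After op 12 (rotate(-2)): offset=5, physical=[A,E,C,o,G,p,B], logical=[p,B,A,E,C,o,G]

Answer: p,B,A,E,C,o,G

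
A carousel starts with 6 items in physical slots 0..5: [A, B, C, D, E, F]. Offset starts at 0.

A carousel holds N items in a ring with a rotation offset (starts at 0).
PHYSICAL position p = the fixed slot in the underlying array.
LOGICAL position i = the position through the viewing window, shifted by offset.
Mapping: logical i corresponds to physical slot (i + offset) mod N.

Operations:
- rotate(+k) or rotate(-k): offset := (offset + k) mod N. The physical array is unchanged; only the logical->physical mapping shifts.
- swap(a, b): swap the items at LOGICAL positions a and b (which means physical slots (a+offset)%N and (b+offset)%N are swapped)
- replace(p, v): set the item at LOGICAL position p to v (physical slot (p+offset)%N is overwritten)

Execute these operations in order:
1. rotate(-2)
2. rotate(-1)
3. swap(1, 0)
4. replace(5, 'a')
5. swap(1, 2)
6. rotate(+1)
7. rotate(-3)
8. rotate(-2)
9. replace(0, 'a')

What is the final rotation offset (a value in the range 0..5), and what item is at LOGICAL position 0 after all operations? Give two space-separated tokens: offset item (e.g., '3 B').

After op 1 (rotate(-2)): offset=4, physical=[A,B,C,D,E,F], logical=[E,F,A,B,C,D]
After op 2 (rotate(-1)): offset=3, physical=[A,B,C,D,E,F], logical=[D,E,F,A,B,C]
After op 3 (swap(1, 0)): offset=3, physical=[A,B,C,E,D,F], logical=[E,D,F,A,B,C]
After op 4 (replace(5, 'a')): offset=3, physical=[A,B,a,E,D,F], logical=[E,D,F,A,B,a]
After op 5 (swap(1, 2)): offset=3, physical=[A,B,a,E,F,D], logical=[E,F,D,A,B,a]
After op 6 (rotate(+1)): offset=4, physical=[A,B,a,E,F,D], logical=[F,D,A,B,a,E]
After op 7 (rotate(-3)): offset=1, physical=[A,B,a,E,F,D], logical=[B,a,E,F,D,A]
After op 8 (rotate(-2)): offset=5, physical=[A,B,a,E,F,D], logical=[D,A,B,a,E,F]
After op 9 (replace(0, 'a')): offset=5, physical=[A,B,a,E,F,a], logical=[a,A,B,a,E,F]

Answer: 5 a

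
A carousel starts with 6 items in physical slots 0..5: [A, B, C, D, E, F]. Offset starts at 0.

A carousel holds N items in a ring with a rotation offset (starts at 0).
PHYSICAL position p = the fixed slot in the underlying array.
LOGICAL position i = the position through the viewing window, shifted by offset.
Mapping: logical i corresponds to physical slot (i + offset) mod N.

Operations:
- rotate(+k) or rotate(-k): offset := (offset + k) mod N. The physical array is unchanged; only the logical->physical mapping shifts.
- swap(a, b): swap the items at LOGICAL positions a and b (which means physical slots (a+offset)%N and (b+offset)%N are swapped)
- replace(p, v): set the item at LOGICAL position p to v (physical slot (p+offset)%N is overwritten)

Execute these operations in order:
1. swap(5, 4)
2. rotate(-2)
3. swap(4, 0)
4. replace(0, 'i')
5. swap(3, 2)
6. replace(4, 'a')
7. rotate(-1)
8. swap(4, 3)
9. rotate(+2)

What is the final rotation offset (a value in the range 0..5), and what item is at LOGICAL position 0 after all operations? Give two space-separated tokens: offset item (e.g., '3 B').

Answer: 5 E

Derivation:
After op 1 (swap(5, 4)): offset=0, physical=[A,B,C,D,F,E], logical=[A,B,C,D,F,E]
After op 2 (rotate(-2)): offset=4, physical=[A,B,C,D,F,E], logical=[F,E,A,B,C,D]
After op 3 (swap(4, 0)): offset=4, physical=[A,B,F,D,C,E], logical=[C,E,A,B,F,D]
After op 4 (replace(0, 'i')): offset=4, physical=[A,B,F,D,i,E], logical=[i,E,A,B,F,D]
After op 5 (swap(3, 2)): offset=4, physical=[B,A,F,D,i,E], logical=[i,E,B,A,F,D]
After op 6 (replace(4, 'a')): offset=4, physical=[B,A,a,D,i,E], logical=[i,E,B,A,a,D]
After op 7 (rotate(-1)): offset=3, physical=[B,A,a,D,i,E], logical=[D,i,E,B,A,a]
After op 8 (swap(4, 3)): offset=3, physical=[A,B,a,D,i,E], logical=[D,i,E,A,B,a]
After op 9 (rotate(+2)): offset=5, physical=[A,B,a,D,i,E], logical=[E,A,B,a,D,i]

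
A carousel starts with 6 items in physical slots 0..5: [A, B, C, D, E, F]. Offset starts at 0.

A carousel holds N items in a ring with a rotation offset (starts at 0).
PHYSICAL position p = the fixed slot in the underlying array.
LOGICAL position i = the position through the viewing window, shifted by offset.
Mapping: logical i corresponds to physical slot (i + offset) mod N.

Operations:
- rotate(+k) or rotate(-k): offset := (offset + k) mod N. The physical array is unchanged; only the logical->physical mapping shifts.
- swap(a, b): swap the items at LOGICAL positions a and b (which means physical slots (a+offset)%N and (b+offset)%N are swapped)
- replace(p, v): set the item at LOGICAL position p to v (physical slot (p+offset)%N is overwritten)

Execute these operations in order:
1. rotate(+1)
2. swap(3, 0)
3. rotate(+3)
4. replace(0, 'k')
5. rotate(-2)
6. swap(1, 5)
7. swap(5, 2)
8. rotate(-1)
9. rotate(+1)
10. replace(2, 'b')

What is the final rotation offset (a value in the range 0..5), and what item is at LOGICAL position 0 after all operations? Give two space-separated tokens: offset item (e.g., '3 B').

After op 1 (rotate(+1)): offset=1, physical=[A,B,C,D,E,F], logical=[B,C,D,E,F,A]
After op 2 (swap(3, 0)): offset=1, physical=[A,E,C,D,B,F], logical=[E,C,D,B,F,A]
After op 3 (rotate(+3)): offset=4, physical=[A,E,C,D,B,F], logical=[B,F,A,E,C,D]
After op 4 (replace(0, 'k')): offset=4, physical=[A,E,C,D,k,F], logical=[k,F,A,E,C,D]
After op 5 (rotate(-2)): offset=2, physical=[A,E,C,D,k,F], logical=[C,D,k,F,A,E]
After op 6 (swap(1, 5)): offset=2, physical=[A,D,C,E,k,F], logical=[C,E,k,F,A,D]
After op 7 (swap(5, 2)): offset=2, physical=[A,k,C,E,D,F], logical=[C,E,D,F,A,k]
After op 8 (rotate(-1)): offset=1, physical=[A,k,C,E,D,F], logical=[k,C,E,D,F,A]
After op 9 (rotate(+1)): offset=2, physical=[A,k,C,E,D,F], logical=[C,E,D,F,A,k]
After op 10 (replace(2, 'b')): offset=2, physical=[A,k,C,E,b,F], logical=[C,E,b,F,A,k]

Answer: 2 C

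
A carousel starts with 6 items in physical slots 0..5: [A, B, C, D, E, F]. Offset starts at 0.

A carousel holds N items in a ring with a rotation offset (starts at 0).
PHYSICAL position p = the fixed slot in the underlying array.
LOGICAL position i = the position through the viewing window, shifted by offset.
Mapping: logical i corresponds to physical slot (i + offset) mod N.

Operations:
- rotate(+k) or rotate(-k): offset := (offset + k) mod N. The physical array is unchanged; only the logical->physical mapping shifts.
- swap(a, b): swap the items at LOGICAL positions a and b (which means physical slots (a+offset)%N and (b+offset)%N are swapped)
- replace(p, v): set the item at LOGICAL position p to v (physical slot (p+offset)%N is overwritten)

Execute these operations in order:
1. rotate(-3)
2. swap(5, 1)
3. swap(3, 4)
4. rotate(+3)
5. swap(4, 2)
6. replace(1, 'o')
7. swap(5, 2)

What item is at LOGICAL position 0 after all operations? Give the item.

Answer: B

Derivation:
After op 1 (rotate(-3)): offset=3, physical=[A,B,C,D,E,F], logical=[D,E,F,A,B,C]
After op 2 (swap(5, 1)): offset=3, physical=[A,B,E,D,C,F], logical=[D,C,F,A,B,E]
After op 3 (swap(3, 4)): offset=3, physical=[B,A,E,D,C,F], logical=[D,C,F,B,A,E]
After op 4 (rotate(+3)): offset=0, physical=[B,A,E,D,C,F], logical=[B,A,E,D,C,F]
After op 5 (swap(4, 2)): offset=0, physical=[B,A,C,D,E,F], logical=[B,A,C,D,E,F]
After op 6 (replace(1, 'o')): offset=0, physical=[B,o,C,D,E,F], logical=[B,o,C,D,E,F]
After op 7 (swap(5, 2)): offset=0, physical=[B,o,F,D,E,C], logical=[B,o,F,D,E,C]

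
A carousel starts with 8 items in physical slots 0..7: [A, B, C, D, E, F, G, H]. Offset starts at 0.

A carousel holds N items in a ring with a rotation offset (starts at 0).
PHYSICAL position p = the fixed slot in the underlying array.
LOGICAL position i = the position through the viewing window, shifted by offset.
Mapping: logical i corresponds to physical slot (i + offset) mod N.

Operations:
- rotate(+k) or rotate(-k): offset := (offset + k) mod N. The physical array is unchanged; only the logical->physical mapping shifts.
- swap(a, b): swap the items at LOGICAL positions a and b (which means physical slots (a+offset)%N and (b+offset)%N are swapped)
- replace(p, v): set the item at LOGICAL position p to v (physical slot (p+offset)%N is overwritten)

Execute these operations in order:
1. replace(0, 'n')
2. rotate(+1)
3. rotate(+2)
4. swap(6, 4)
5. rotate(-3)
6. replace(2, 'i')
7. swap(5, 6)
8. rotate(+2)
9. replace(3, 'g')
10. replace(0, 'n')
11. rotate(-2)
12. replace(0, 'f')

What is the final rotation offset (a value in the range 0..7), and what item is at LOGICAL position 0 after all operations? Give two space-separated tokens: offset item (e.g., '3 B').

After op 1 (replace(0, 'n')): offset=0, physical=[n,B,C,D,E,F,G,H], logical=[n,B,C,D,E,F,G,H]
After op 2 (rotate(+1)): offset=1, physical=[n,B,C,D,E,F,G,H], logical=[B,C,D,E,F,G,H,n]
After op 3 (rotate(+2)): offset=3, physical=[n,B,C,D,E,F,G,H], logical=[D,E,F,G,H,n,B,C]
After op 4 (swap(6, 4)): offset=3, physical=[n,H,C,D,E,F,G,B], logical=[D,E,F,G,B,n,H,C]
After op 5 (rotate(-3)): offset=0, physical=[n,H,C,D,E,F,G,B], logical=[n,H,C,D,E,F,G,B]
After op 6 (replace(2, 'i')): offset=0, physical=[n,H,i,D,E,F,G,B], logical=[n,H,i,D,E,F,G,B]
After op 7 (swap(5, 6)): offset=0, physical=[n,H,i,D,E,G,F,B], logical=[n,H,i,D,E,G,F,B]
After op 8 (rotate(+2)): offset=2, physical=[n,H,i,D,E,G,F,B], logical=[i,D,E,G,F,B,n,H]
After op 9 (replace(3, 'g')): offset=2, physical=[n,H,i,D,E,g,F,B], logical=[i,D,E,g,F,B,n,H]
After op 10 (replace(0, 'n')): offset=2, physical=[n,H,n,D,E,g,F,B], logical=[n,D,E,g,F,B,n,H]
After op 11 (rotate(-2)): offset=0, physical=[n,H,n,D,E,g,F,B], logical=[n,H,n,D,E,g,F,B]
After op 12 (replace(0, 'f')): offset=0, physical=[f,H,n,D,E,g,F,B], logical=[f,H,n,D,E,g,F,B]

Answer: 0 f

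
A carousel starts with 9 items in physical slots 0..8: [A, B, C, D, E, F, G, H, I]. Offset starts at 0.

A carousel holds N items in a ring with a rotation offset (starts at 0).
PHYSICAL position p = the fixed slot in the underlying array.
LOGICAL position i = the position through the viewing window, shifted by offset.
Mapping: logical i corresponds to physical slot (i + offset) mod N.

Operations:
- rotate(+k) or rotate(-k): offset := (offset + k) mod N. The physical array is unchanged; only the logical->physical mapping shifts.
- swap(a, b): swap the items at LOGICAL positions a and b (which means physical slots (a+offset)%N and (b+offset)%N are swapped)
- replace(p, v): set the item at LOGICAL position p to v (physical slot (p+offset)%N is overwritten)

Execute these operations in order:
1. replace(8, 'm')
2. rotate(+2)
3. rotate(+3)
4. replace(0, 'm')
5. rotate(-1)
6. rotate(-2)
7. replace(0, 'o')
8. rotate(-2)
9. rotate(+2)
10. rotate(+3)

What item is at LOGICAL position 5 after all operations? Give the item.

After op 1 (replace(8, 'm')): offset=0, physical=[A,B,C,D,E,F,G,H,m], logical=[A,B,C,D,E,F,G,H,m]
After op 2 (rotate(+2)): offset=2, physical=[A,B,C,D,E,F,G,H,m], logical=[C,D,E,F,G,H,m,A,B]
After op 3 (rotate(+3)): offset=5, physical=[A,B,C,D,E,F,G,H,m], logical=[F,G,H,m,A,B,C,D,E]
After op 4 (replace(0, 'm')): offset=5, physical=[A,B,C,D,E,m,G,H,m], logical=[m,G,H,m,A,B,C,D,E]
After op 5 (rotate(-1)): offset=4, physical=[A,B,C,D,E,m,G,H,m], logical=[E,m,G,H,m,A,B,C,D]
After op 6 (rotate(-2)): offset=2, physical=[A,B,C,D,E,m,G,H,m], logical=[C,D,E,m,G,H,m,A,B]
After op 7 (replace(0, 'o')): offset=2, physical=[A,B,o,D,E,m,G,H,m], logical=[o,D,E,m,G,H,m,A,B]
After op 8 (rotate(-2)): offset=0, physical=[A,B,o,D,E,m,G,H,m], logical=[A,B,o,D,E,m,G,H,m]
After op 9 (rotate(+2)): offset=2, physical=[A,B,o,D,E,m,G,H,m], logical=[o,D,E,m,G,H,m,A,B]
After op 10 (rotate(+3)): offset=5, physical=[A,B,o,D,E,m,G,H,m], logical=[m,G,H,m,A,B,o,D,E]

Answer: B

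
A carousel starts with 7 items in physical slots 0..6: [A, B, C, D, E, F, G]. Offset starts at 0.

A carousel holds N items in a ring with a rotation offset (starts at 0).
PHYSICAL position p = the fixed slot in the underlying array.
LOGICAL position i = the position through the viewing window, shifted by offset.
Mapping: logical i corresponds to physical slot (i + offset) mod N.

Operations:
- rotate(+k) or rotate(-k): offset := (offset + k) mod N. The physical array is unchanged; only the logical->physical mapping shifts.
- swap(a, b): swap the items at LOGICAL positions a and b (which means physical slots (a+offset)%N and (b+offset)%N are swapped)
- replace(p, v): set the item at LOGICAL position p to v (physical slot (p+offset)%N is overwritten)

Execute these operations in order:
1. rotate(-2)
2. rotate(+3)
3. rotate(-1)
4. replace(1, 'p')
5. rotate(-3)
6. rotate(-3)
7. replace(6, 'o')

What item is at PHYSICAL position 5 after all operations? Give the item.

Answer: F

Derivation:
After op 1 (rotate(-2)): offset=5, physical=[A,B,C,D,E,F,G], logical=[F,G,A,B,C,D,E]
After op 2 (rotate(+3)): offset=1, physical=[A,B,C,D,E,F,G], logical=[B,C,D,E,F,G,A]
After op 3 (rotate(-1)): offset=0, physical=[A,B,C,D,E,F,G], logical=[A,B,C,D,E,F,G]
After op 4 (replace(1, 'p')): offset=0, physical=[A,p,C,D,E,F,G], logical=[A,p,C,D,E,F,G]
After op 5 (rotate(-3)): offset=4, physical=[A,p,C,D,E,F,G], logical=[E,F,G,A,p,C,D]
After op 6 (rotate(-3)): offset=1, physical=[A,p,C,D,E,F,G], logical=[p,C,D,E,F,G,A]
After op 7 (replace(6, 'o')): offset=1, physical=[o,p,C,D,E,F,G], logical=[p,C,D,E,F,G,o]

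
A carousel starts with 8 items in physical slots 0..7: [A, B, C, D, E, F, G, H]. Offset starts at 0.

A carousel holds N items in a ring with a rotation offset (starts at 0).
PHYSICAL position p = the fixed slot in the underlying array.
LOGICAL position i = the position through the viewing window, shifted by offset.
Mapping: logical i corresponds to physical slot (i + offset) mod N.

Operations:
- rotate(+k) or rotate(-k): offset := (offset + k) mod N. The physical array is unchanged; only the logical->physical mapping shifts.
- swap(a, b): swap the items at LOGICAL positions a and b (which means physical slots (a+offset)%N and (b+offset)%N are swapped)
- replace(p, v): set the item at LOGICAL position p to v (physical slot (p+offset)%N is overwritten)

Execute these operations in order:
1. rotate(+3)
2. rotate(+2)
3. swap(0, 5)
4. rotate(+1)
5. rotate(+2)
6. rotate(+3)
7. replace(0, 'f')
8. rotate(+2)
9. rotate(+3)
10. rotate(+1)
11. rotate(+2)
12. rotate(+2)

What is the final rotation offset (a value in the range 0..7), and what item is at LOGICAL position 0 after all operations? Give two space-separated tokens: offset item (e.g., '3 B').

Answer: 5 C

Derivation:
After op 1 (rotate(+3)): offset=3, physical=[A,B,C,D,E,F,G,H], logical=[D,E,F,G,H,A,B,C]
After op 2 (rotate(+2)): offset=5, physical=[A,B,C,D,E,F,G,H], logical=[F,G,H,A,B,C,D,E]
After op 3 (swap(0, 5)): offset=5, physical=[A,B,F,D,E,C,G,H], logical=[C,G,H,A,B,F,D,E]
After op 4 (rotate(+1)): offset=6, physical=[A,B,F,D,E,C,G,H], logical=[G,H,A,B,F,D,E,C]
After op 5 (rotate(+2)): offset=0, physical=[A,B,F,D,E,C,G,H], logical=[A,B,F,D,E,C,G,H]
After op 6 (rotate(+3)): offset=3, physical=[A,B,F,D,E,C,G,H], logical=[D,E,C,G,H,A,B,F]
After op 7 (replace(0, 'f')): offset=3, physical=[A,B,F,f,E,C,G,H], logical=[f,E,C,G,H,A,B,F]
After op 8 (rotate(+2)): offset=5, physical=[A,B,F,f,E,C,G,H], logical=[C,G,H,A,B,F,f,E]
After op 9 (rotate(+3)): offset=0, physical=[A,B,F,f,E,C,G,H], logical=[A,B,F,f,E,C,G,H]
After op 10 (rotate(+1)): offset=1, physical=[A,B,F,f,E,C,G,H], logical=[B,F,f,E,C,G,H,A]
After op 11 (rotate(+2)): offset=3, physical=[A,B,F,f,E,C,G,H], logical=[f,E,C,G,H,A,B,F]
After op 12 (rotate(+2)): offset=5, physical=[A,B,F,f,E,C,G,H], logical=[C,G,H,A,B,F,f,E]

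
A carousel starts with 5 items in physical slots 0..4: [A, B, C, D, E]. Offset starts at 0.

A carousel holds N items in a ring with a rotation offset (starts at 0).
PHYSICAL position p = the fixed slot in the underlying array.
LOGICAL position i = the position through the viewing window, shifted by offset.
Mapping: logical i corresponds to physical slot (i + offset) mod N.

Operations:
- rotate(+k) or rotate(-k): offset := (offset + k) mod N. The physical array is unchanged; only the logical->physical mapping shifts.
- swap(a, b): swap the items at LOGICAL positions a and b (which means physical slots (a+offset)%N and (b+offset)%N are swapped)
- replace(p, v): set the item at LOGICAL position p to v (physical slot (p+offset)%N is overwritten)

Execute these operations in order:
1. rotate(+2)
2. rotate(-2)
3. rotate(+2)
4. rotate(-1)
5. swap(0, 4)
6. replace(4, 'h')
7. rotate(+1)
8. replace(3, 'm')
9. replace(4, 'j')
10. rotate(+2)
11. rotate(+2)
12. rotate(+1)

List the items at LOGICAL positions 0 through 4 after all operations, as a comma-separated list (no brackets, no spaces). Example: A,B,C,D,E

Answer: C,D,E,m,j

Derivation:
After op 1 (rotate(+2)): offset=2, physical=[A,B,C,D,E], logical=[C,D,E,A,B]
After op 2 (rotate(-2)): offset=0, physical=[A,B,C,D,E], logical=[A,B,C,D,E]
After op 3 (rotate(+2)): offset=2, physical=[A,B,C,D,E], logical=[C,D,E,A,B]
After op 4 (rotate(-1)): offset=1, physical=[A,B,C,D,E], logical=[B,C,D,E,A]
After op 5 (swap(0, 4)): offset=1, physical=[B,A,C,D,E], logical=[A,C,D,E,B]
After op 6 (replace(4, 'h')): offset=1, physical=[h,A,C,D,E], logical=[A,C,D,E,h]
After op 7 (rotate(+1)): offset=2, physical=[h,A,C,D,E], logical=[C,D,E,h,A]
After op 8 (replace(3, 'm')): offset=2, physical=[m,A,C,D,E], logical=[C,D,E,m,A]
After op 9 (replace(4, 'j')): offset=2, physical=[m,j,C,D,E], logical=[C,D,E,m,j]
After op 10 (rotate(+2)): offset=4, physical=[m,j,C,D,E], logical=[E,m,j,C,D]
After op 11 (rotate(+2)): offset=1, physical=[m,j,C,D,E], logical=[j,C,D,E,m]
After op 12 (rotate(+1)): offset=2, physical=[m,j,C,D,E], logical=[C,D,E,m,j]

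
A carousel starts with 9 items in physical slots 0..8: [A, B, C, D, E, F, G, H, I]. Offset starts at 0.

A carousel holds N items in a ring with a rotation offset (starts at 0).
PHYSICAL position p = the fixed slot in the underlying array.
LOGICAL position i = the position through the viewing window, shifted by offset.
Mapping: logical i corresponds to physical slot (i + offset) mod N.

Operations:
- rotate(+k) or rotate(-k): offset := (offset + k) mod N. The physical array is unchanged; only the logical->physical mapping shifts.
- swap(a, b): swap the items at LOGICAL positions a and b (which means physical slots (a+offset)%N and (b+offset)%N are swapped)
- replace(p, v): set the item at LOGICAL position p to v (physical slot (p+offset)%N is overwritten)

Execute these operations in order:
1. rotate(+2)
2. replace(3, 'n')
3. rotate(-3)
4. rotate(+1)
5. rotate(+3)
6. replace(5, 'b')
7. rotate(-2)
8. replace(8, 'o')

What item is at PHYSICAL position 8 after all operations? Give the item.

Answer: b

Derivation:
After op 1 (rotate(+2)): offset=2, physical=[A,B,C,D,E,F,G,H,I], logical=[C,D,E,F,G,H,I,A,B]
After op 2 (replace(3, 'n')): offset=2, physical=[A,B,C,D,E,n,G,H,I], logical=[C,D,E,n,G,H,I,A,B]
After op 3 (rotate(-3)): offset=8, physical=[A,B,C,D,E,n,G,H,I], logical=[I,A,B,C,D,E,n,G,H]
After op 4 (rotate(+1)): offset=0, physical=[A,B,C,D,E,n,G,H,I], logical=[A,B,C,D,E,n,G,H,I]
After op 5 (rotate(+3)): offset=3, physical=[A,B,C,D,E,n,G,H,I], logical=[D,E,n,G,H,I,A,B,C]
After op 6 (replace(5, 'b')): offset=3, physical=[A,B,C,D,E,n,G,H,b], logical=[D,E,n,G,H,b,A,B,C]
After op 7 (rotate(-2)): offset=1, physical=[A,B,C,D,E,n,G,H,b], logical=[B,C,D,E,n,G,H,b,A]
After op 8 (replace(8, 'o')): offset=1, physical=[o,B,C,D,E,n,G,H,b], logical=[B,C,D,E,n,G,H,b,o]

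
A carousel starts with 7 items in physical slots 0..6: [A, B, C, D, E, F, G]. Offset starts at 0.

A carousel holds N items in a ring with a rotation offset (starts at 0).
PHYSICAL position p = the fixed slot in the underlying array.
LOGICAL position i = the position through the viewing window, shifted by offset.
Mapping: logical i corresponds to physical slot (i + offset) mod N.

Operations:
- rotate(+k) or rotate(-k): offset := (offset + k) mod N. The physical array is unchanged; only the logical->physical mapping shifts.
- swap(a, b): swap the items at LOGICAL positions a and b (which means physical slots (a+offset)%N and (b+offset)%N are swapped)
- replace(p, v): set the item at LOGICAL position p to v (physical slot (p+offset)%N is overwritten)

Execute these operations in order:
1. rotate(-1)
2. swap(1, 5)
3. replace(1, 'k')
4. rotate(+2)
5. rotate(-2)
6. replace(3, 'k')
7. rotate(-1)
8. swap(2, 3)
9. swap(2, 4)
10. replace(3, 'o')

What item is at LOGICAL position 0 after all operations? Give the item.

Answer: F

Derivation:
After op 1 (rotate(-1)): offset=6, physical=[A,B,C,D,E,F,G], logical=[G,A,B,C,D,E,F]
After op 2 (swap(1, 5)): offset=6, physical=[E,B,C,D,A,F,G], logical=[G,E,B,C,D,A,F]
After op 3 (replace(1, 'k')): offset=6, physical=[k,B,C,D,A,F,G], logical=[G,k,B,C,D,A,F]
After op 4 (rotate(+2)): offset=1, physical=[k,B,C,D,A,F,G], logical=[B,C,D,A,F,G,k]
After op 5 (rotate(-2)): offset=6, physical=[k,B,C,D,A,F,G], logical=[G,k,B,C,D,A,F]
After op 6 (replace(3, 'k')): offset=6, physical=[k,B,k,D,A,F,G], logical=[G,k,B,k,D,A,F]
After op 7 (rotate(-1)): offset=5, physical=[k,B,k,D,A,F,G], logical=[F,G,k,B,k,D,A]
After op 8 (swap(2, 3)): offset=5, physical=[B,k,k,D,A,F,G], logical=[F,G,B,k,k,D,A]
After op 9 (swap(2, 4)): offset=5, physical=[k,k,B,D,A,F,G], logical=[F,G,k,k,B,D,A]
After op 10 (replace(3, 'o')): offset=5, physical=[k,o,B,D,A,F,G], logical=[F,G,k,o,B,D,A]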